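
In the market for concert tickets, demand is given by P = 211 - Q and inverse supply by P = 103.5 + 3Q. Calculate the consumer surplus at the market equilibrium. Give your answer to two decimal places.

361.13

Equilibrium: 211 - Q = 103.5 + 3Q, so Q* = 26.875 and P* = 184.125.
Consumer surplus is the triangle under demand above P*: (1/2)(26.875)(211 - 184.125) = (1/2)(26.875)(26.875) = 361.1328.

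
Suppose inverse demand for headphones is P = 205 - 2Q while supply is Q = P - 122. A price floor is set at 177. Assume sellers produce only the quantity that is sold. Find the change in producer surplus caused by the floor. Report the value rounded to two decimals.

289.28

Rewriting supply in inverse form: P = 122 + Q.
Without the control, 205 - 2Q = 122 + Q so Q* = 27.6667 and P* = 149.6667.
At P = 177, buyers demand (205 - 177)/2 = 14 while sellers would supply more, so the quantity traded is 14 at price 177.
PS goes from (1/2)(27.6667)(27.6667) = 382.7222 to 672 (computed as (177 - 122)(14) - (1/2)(1)(14)^2), a change of 289.2778.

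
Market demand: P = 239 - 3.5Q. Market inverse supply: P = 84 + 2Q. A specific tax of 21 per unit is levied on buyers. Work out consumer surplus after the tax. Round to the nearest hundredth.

Without the tax, 239 - 3.5Q = 84 + 2Q so Q* = 28.1818 and P* = 140.3636.
A tax on buyers shifts demand down by 21: (239 - 21) - 3.5Q = 84 + 2Q, so Q_t = 24.3636. Buyers pay P_b = 153.7273; sellers receive P_s = P_b - 21 = 132.7273.
Consumer surplus is the triangle under demand above P_b: (1/2)(24.3636)(239 - 153.7273) = 1038.7769.

1038.78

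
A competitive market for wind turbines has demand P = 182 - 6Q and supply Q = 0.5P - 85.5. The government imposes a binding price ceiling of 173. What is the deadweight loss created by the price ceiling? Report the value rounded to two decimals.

0.56

Rewriting supply in inverse form: P = 171 + 2Q.
Without the control, 182 - 6Q = 171 + 2Q so Q* = 1.375 and P* = 173.75.
At P = 173, sellers supply (173 - 171)/2 = 1 while buyers want more, so the quantity traded is 1 at price 173.
At Q = 1 the demand price is 176 and the supply price is 173. Deadweight loss is the triangle between the curves from 1 to 1.375: (1/2)(176 - 173)(1.375 - 1) = 0.5625.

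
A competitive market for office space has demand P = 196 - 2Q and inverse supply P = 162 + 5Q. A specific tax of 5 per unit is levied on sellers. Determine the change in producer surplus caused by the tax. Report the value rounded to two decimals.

Pre-tax equilibrium: 196 - 2Q = 162 + 5Q gives Q* = 4.8571, P* = 186.2857.
A tax on sellers shifts supply up by 5: 196 - 2Q = 162 + 5Q + 5, so Q_t = 4.1429. Buyers pay P_b = 187.7143; sellers receive P_s = P_b - 5 = 182.7143.
Producers lose the trapezoid between P_s and P* out to Q_t plus the triangle from Q_t to Q*: change in PS = 42.9082 - 58.9796 = -16.0714.

-16.07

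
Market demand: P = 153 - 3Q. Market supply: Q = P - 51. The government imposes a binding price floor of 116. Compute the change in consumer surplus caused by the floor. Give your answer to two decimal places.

-747.21

Rewriting supply in inverse form: P = 51 + Q.
Free-market equilibrium: 153 - 3Q = 51 + Q gives Q* = 25.5, P* = 76.5.
At P = 116, buyers demand (153 - 116)/3 = 12.3333 while sellers would supply more, so the quantity traded is 12.3333 at price 116.
CS goes from (1/2)(25.5)(76.5) = 975.375 to 228.1667 (computed as (153 - 116)(12.3333) - (1/2)(3)(12.3333)^2), a change of -747.2083.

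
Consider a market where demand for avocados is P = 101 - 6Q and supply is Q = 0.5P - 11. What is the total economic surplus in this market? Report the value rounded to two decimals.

390.06

Rewriting supply in inverse form: P = 22 + 2Q.
Set 101 - 6Q = 22 + 2Q, which gives 79 = 8Q, so Q* = 9.875 and P* = 101 - 6(9.875) = 41.75.
Total surplus is the full triangle between the curves from 0 to Q*: (1/2)(9.875)(101 - 22) = 390.0625.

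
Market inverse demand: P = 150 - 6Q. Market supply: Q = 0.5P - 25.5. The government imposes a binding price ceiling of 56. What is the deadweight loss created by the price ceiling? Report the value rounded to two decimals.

Rewriting supply in inverse form: P = 51 + 2Q.
Free-market equilibrium: 150 - 6Q = 51 + 2Q gives Q* = 12.375, P* = 75.75.
At P = 56, sellers supply (56 - 51)/2 = 2.5 while buyers want more, so the quantity traded is 2.5 at price 56.
At Q = 2.5 the demand price is 135 and the supply price is 56. Deadweight loss is the triangle between the curves from 2.5 to 12.375: (1/2)(135 - 56)(12.375 - 2.5) = 390.0625.

390.06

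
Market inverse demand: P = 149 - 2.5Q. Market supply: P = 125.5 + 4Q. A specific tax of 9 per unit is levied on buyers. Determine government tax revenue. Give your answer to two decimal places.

Without the tax, 149 - 2.5Q = 125.5 + 4Q so Q* = 3.6154 and P* = 139.9615.
With the tax, buyers' net willingness to pay falls by 9: (149 - 9) - 2.5Q = 125.5 + 4Q, so Q_t = 2.2308. Buyers pay P_b = 143.4231; sellers receive P_s = P_b - 9 = 134.4231.
Tax revenue = t x Q_t = 9 x 2.2308 = 20.0769.

20.08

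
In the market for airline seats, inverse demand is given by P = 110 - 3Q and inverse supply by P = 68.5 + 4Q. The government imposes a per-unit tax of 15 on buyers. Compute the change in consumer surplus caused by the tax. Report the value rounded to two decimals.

Without the tax, 110 - 3Q = 68.5 + 4Q so Q* = 5.9286 and P* = 92.2143.
With the tax, buyers' net willingness to pay falls by 15: (110 - 15) - 3Q = 68.5 + 4Q, so Q_t = 3.7857. Buyers pay P_b = 98.6429; sellers receive P_s = P_b - 15 = 83.6429.
Consumers lose the trapezoid between P* and P_b out to Q_t plus the triangle from Q_t to Q*: change in CS = 21.4974 - 52.7219 = -31.2245.

-31.22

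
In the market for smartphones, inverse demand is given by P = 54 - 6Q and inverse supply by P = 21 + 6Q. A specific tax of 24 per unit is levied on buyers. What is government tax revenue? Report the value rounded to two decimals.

Without the tax, 54 - 6Q = 21 + 6Q so Q* = 2.75 and P* = 37.5.
A tax on buyers shifts demand down by 24: (54 - 24) - 6Q = 21 + 6Q, so Q_t = 0.75. Buyers pay P_b = 49.5; sellers receive P_s = P_b - 24 = 25.5.
Tax revenue = t x Q_t = 24 x 0.75 = 18.

18.00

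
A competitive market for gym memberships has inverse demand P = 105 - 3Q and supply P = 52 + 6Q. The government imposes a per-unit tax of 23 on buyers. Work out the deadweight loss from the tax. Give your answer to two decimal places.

29.39

Without the tax, 105 - 3Q = 52 + 6Q so Q* = 5.8889 and P* = 87.3333.
A tax on buyers shifts demand down by 23: (105 - 23) - 3Q = 52 + 6Q, so Q_t = 3.3333. Buyers pay P_b = 95; sellers receive P_s = P_b - 23 = 72.
The welfare triangle lost has base Q* - Q_t = 2.5556 and height t = 23, so DWL = (1/2)(2.5556)(23) = 29.3889.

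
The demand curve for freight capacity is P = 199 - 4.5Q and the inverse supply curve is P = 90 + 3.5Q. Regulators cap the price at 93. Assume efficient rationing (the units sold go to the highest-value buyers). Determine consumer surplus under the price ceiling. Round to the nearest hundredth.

89.20

Without the control, 199 - 4.5Q = 90 + 3.5Q so Q* = 13.625 and P* = 137.6875.
At P = 93, sellers supply (93 - 90)/3.5 = 0.8571 while buyers want more, so the quantity traded is 0.8571 at price 93.
The demand price at Q = 0.8571 is 195.1429. CS is the trapezoid between demand and 93 over [0, 0.8571]: (1/2)[(199 - 93) + (195.1429 - 93)](0.8571) = 89.2041.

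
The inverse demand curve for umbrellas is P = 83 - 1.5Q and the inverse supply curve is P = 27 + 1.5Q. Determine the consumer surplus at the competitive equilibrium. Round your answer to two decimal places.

261.33

Equilibrium: 83 - 1.5Q = 27 + 1.5Q, so Q* = 18.6667 and P* = 55.
CS is the area between the demand curve and P* from 0 to Q*: (1/2)(18.6667)(28) = 261.3333.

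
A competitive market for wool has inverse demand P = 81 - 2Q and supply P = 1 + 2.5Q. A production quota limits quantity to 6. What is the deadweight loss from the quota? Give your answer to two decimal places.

312.11

Without the quota, 81 - 2Q = 1 + 2.5Q gives Q* = 17.7778.
At Q = 6 the demand price is 81 - 2(6) = 69 and the supply price is 1 + 2.5(6) = 16.
DWL = (1/2)(gap between curves at 6) x (Q* - 6) = (1/2)(53)(11.7778) = 312.1111.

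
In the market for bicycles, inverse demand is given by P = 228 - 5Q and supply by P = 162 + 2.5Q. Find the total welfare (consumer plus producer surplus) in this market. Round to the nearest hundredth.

Equilibrium: 228 - 5Q = 162 + 2.5Q, so Q* = 8.8 and P* = 184.
Total surplus is the full triangle between the curves from 0 to Q*: (1/2)(8.8)(228 - 162) = 290.4.

290.40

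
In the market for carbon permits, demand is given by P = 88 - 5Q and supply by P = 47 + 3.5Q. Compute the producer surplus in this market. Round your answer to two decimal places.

40.72

Equilibrium: 88 - 5Q = 47 + 3.5Q, so Q* = 4.8235 and P* = 63.8824.
PS is the area between P* and the supply curve from 0 to Q*: (1/2)(4.8235)(16.8824) = 40.7163.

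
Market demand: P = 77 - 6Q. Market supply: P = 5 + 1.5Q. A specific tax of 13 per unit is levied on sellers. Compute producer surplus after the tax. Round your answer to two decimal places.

46.41

Without the tax, 77 - 6Q = 5 + 1.5Q so Q* = 9.6 and P* = 19.4.
A tax on sellers shifts supply up by 13: 77 - 6Q = 5 + 1.5Q + 13, so Q_t = 7.8667. Buyers pay P_b = 29.8; sellers receive P_s = P_b - 13 = 16.8.
PS = (1/2)(Q_t)(P_s - 5) = (1/2)(7.8667)(11.8) = 46.4133.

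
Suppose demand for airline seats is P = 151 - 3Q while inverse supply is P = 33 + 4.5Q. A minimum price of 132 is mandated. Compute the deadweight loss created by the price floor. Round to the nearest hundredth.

331.35

Without the control, 151 - 3Q = 33 + 4.5Q so Q* = 15.7333 and P* = 103.8.
At P = 132, buyers demand (151 - 132)/3 = 6.3333 while sellers would supply more, so the quantity traded is 6.3333 at price 132.
The lost-trades triangle has base Q* - 6.3333 = 9.4 and height equal to the gap between the curves at Q = 6.3333, which is 132 - 61.5 = 70.5. DWL = (1/2)(9.4)(70.5) = 331.35.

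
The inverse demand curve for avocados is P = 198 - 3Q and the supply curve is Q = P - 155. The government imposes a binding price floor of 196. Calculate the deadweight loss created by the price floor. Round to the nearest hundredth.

203.35

Rewriting supply in inverse form: P = 155 + Q.
Free-market equilibrium: 198 - 3Q = 155 + Q gives Q* = 10.75, P* = 165.75.
At the floor price 196, quantity demanded is (198 - 196)/3 = 0.6667; demand is the short side, so Q = 0.6667 trades at P = 196.
At Q = 0.6667 the demand price is 196 and the supply price is 155.6667. Deadweight loss is the triangle between the curves from 0.6667 to 10.75: (1/2)(196 - 155.6667)(10.75 - 0.6667) = 203.3472.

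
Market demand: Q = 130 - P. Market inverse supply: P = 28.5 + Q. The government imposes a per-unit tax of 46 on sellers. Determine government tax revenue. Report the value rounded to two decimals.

Rewriting demand in inverse form: P = 130 - Q.
Without the tax, 130 - Q = 28.5 + Q so Q* = 50.75 and P* = 79.25.
With the tax, sellers need 46 more per unit: 130 - Q = 28.5 + Q + 46, so Q_t = 27.75. Buyers pay P_b = 102.25; sellers receive P_s = P_b - 46 = 56.25.
Revenue is the tax times quantity traded: 46 x 27.75 = 1276.5.

1276.50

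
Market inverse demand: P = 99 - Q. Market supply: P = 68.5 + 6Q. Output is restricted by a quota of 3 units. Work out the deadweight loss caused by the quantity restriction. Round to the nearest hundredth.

6.45

Without the quota, 99 - Q = 68.5 + 6Q gives Q* = 4.3571.
At Q = 3 the demand price is 99 - (3) = 96 and the supply price is 68.5 + 6(3) = 86.5.
Deadweight loss is the triangle between the curves from 3 to 4.3571: (1/2)(96 - 86.5)(4.3571 - 3) = 6.4464.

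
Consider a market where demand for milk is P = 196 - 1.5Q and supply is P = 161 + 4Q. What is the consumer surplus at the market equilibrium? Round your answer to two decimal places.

30.37

Setting demand equal to supply, 35 = 5.5Q, so Q* = 6.3636 and P* = 186.4545.
CS is the area between the demand curve and P* from 0 to Q*: (1/2)(6.3636)(9.5455) = 30.3719.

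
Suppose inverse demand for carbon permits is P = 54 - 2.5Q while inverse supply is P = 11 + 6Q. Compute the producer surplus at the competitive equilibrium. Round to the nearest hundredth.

76.78

Setting demand equal to supply, 43 = 8.5Q, so Q* = 5.0588 and P* = 41.3529.
The supply curve's price intercept is 11, so PS = (1/2)(Q*)(P* - 11) = (1/2)(5.0588)(30.3529) = 76.7751.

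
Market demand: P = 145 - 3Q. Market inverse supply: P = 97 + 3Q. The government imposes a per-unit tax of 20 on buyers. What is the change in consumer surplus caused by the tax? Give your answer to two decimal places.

-63.33

Without the tax, 145 - 3Q = 97 + 3Q so Q* = 8 and P* = 121.
A tax on buyers shifts demand down by 20: (145 - 20) - 3Q = 97 + 3Q, so Q_t = 4.6667. Buyers pay P_b = 131; sellers receive P_s = P_b - 20 = 111.
Consumers lose the trapezoid between P* and P_b out to Q_t plus the triangle from Q_t to Q*: change in CS = 32.6667 - 96 = -63.3333.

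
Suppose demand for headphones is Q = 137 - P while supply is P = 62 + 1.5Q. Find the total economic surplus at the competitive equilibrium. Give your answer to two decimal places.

Rewriting demand in inverse form: P = 137 - Q.
Equilibrium: 137 - Q = 62 + 1.5Q, so Q* = 30 and P* = 107.
CS = (1/2)(30)(30) = 450 and PS = (1/2)(30)(45) = 675, so total surplus = 1125.

1125.00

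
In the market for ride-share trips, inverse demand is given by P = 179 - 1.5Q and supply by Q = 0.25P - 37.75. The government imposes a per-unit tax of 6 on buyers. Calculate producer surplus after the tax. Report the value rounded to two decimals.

Rewriting supply in inverse form: P = 151 + 4Q.
Without the tax, 179 - 1.5Q = 151 + 4Q so Q* = 5.0909 and P* = 171.3636.
A tax on buyers shifts demand down by 6: (179 - 6) - 1.5Q = 151 + 4Q, so Q_t = 4. Buyers pay P_b = 173; sellers receive P_s = P_b - 6 = 167.
PS = (1/2)(Q_t)(P_s - 151) = (1/2)(4)(16) = 32.

32.00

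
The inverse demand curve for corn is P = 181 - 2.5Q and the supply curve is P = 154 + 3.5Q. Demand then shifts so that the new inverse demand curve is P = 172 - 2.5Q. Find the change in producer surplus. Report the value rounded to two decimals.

-19.69

Initial equilibrium: Q_0 = 4.5, P_0 = 169.75; CS_0 = (1/2)(4.5)(11.25) = 25.3125, PS_0 = (1/2)(4.5)(15.75) = 35.4375.
New equilibrium: 172 - 2.5Q = 154 + 3.5Q gives Q_1 = 3, P_1 = 164.5; CS_1 = 11.25, PS_1 = 15.75.
Change in producer surplus = 15.75 - 35.4375 = -19.6875.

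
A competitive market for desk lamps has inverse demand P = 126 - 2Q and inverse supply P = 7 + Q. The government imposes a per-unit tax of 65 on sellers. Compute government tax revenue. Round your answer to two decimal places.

Pre-tax equilibrium: 126 - 2Q = 7 + Q gives Q* = 39.6667, P* = 46.6667.
A tax on sellers shifts supply up by 65: 126 - 2Q = 7 + Q + 65, so Q_t = 18. Buyers pay P_b = 90; sellers receive P_s = P_b - 65 = 25.
Revenue is the tax times quantity traded: 65 x 18 = 1170.

1170.00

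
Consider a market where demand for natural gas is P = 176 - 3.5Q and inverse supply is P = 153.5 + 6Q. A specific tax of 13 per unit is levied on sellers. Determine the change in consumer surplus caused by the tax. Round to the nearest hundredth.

Pre-tax equilibrium: 176 - 3.5Q = 153.5 + 6Q gives Q* = 2.3684, P* = 167.7105.
With the tax, sellers need 13 more per unit: 176 - 3.5Q = 153.5 + 6Q + 13, so Q_t = 1. Buyers pay P_b = 172.5; sellers receive P_s = P_b - 13 = 159.5.
CS falls from (1/2)(2.3684)(8.2895) = 9.8165 to (1/2)(1)(3.5) = 1.75, a change of -8.0665.

-8.07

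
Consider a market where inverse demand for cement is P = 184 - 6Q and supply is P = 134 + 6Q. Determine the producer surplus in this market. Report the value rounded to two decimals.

52.08

Set 184 - 6Q = 134 + 6Q, which gives 50 = 12Q, so Q* = 4.1667 and P* = 184 - 6(4.1667) = 159.
Producer surplus is the triangle above supply below P*: (1/2)(4.1667)(159 - 134) = (1/2)(4.1667)(25) = 52.0833.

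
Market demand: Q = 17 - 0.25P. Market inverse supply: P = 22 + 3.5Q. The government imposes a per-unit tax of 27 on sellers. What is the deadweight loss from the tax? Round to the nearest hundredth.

48.60

Rewriting demand in inverse form: P = 68 - 4Q.
Pre-tax equilibrium: 68 - 4Q = 22 + 3.5Q gives Q* = 6.1333, P* = 43.4667.
A tax on sellers shifts supply up by 27: 68 - 4Q = 22 + 3.5Q + 27, so Q_t = 2.5333. Buyers pay P_b = 57.8667; sellers receive P_s = P_b - 27 = 30.8667.
Deadweight loss is the triangle between the curves from Q_t to Q*: (1/2)(6.1333 - 2.5333)(27) = 48.6.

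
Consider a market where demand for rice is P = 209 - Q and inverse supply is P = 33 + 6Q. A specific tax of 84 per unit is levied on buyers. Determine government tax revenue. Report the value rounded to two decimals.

1104.00

Without the tax, 209 - Q = 33 + 6Q so Q* = 25.1429 and P* = 183.8571.
With the tax, buyers' net willingness to pay falls by 84: (209 - 84) - Q = 33 + 6Q, so Q_t = 13.1429. Buyers pay P_b = 195.8571; sellers receive P_s = P_b - 84 = 111.8571.
Tax revenue = t x Q_t = 84 x 13.1429 = 1104.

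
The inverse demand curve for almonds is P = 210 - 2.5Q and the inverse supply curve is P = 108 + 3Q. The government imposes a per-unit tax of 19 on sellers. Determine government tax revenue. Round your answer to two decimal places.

286.73

Pre-tax equilibrium: 210 - 2.5Q = 108 + 3Q gives Q* = 18.5455, P* = 163.6364.
A tax on sellers shifts supply up by 19: 210 - 2.5Q = 108 + 3Q + 19, so Q_t = 15.0909. Buyers pay P_b = 172.2727; sellers receive P_s = P_b - 19 = 153.2727.
Tax revenue = t x Q_t = 19 x 15.0909 = 286.7273.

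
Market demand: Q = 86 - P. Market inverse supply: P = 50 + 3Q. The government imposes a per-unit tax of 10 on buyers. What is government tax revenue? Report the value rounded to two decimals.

Rewriting demand in inverse form: P = 86 - Q.
Pre-tax equilibrium: 86 - Q = 50 + 3Q gives Q* = 9, P* = 77.
With the tax, buyers' net willingness to pay falls by 10: (86 - 10) - Q = 50 + 3Q, so Q_t = 6.5. Buyers pay P_b = 79.5; sellers receive P_s = P_b - 10 = 69.5.
Tax revenue = t x Q_t = 10 x 6.5 = 65.

65.00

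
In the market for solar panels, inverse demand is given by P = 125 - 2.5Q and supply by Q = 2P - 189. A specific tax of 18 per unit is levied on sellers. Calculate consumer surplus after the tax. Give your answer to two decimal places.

Rewriting supply in inverse form: P = 94.5 + 0.5Q.
Pre-tax equilibrium: 125 - 2.5Q = 94.5 + 0.5Q gives Q* = 10.1667, P* = 99.5833.
A tax on sellers shifts supply up by 18: 125 - 2.5Q = 94.5 + 0.5Q + 18, so Q_t = 4.1667. Buyers pay P_b = 114.5833; sellers receive P_s = P_b - 18 = 96.5833.
Consumer surplus is the triangle under demand above P_b: (1/2)(4.1667)(125 - 114.5833) = 21.7014.

21.70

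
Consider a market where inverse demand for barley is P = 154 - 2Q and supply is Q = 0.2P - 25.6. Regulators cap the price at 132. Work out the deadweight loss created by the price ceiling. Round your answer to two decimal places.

29.73

Rewriting supply in inverse form: P = 128 + 5Q.
Free-market equilibrium: 154 - 2Q = 128 + 5Q gives Q* = 3.7143, P* = 146.5714.
At P = 132, sellers supply (132 - 128)/5 = 0.8 while buyers want more, so the quantity traded is 0.8 at price 132.
At Q = 0.8 the demand price is 152.4 and the supply price is 132. Deadweight loss is the triangle between the curves from 0.8 to 3.7143: (1/2)(152.4 - 132)(3.7143 - 0.8) = 29.7257.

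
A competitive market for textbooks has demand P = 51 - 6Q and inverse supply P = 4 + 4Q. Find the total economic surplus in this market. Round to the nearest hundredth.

Setting demand equal to supply, 47 = 10Q, so Q* = 4.7 and P* = 22.8.
Total surplus is the full triangle between the curves from 0 to Q*: (1/2)(4.7)(51 - 4) = 110.45.

110.45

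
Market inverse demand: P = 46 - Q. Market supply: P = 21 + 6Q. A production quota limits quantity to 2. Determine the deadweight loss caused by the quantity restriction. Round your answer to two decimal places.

Without the quota, 46 - Q = 21 + 6Q gives Q* = 3.5714.
At Q = 2 the demand price is 46 - (2) = 44 and the supply price is 21 + 6(2) = 33.
Deadweight loss is the triangle between the curves from 2 to 3.5714: (1/2)(44 - 33)(3.5714 - 2) = 8.6429.

8.64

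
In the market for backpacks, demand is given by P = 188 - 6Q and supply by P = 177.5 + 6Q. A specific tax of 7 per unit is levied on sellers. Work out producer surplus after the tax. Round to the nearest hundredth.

Without the tax, 188 - 6Q = 177.5 + 6Q so Q* = 0.875 and P* = 182.75.
A tax on sellers shifts supply up by 7: 188 - 6Q = 177.5 + 6Q + 7, so Q_t = 0.2917. Buyers pay P_b = 186.25; sellers receive P_s = P_b - 7 = 179.25.
PS = (1/2)(Q_t)(P_s - 177.5) = (1/2)(0.2917)(1.75) = 0.2552.

0.26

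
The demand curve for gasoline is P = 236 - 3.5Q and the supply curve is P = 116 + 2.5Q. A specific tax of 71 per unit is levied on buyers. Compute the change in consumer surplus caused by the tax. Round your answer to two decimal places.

-583.28

Without the tax, 236 - 3.5Q = 116 + 2.5Q so Q* = 20 and P* = 166.
With the tax, buyers' net willingness to pay falls by 71: (236 - 71) - 3.5Q = 116 + 2.5Q, so Q_t = 8.1667. Buyers pay P_b = 207.4167; sellers receive P_s = P_b - 71 = 136.4167.
CS falls from (1/2)(20)(70) = 700 to (1/2)(8.1667)(28.5833) = 116.7153, a change of -583.2847.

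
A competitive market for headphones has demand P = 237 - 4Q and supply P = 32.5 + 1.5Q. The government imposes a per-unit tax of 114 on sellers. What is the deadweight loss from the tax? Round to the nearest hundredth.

1181.45

Without the tax, 237 - 4Q = 32.5 + 1.5Q so Q* = 37.1818 and P* = 88.2727.
A tax on sellers shifts supply up by 114: 237 - 4Q = 32.5 + 1.5Q + 114, so Q_t = 16.4545. Buyers pay P_b = 171.1818; sellers receive P_s = P_b - 114 = 57.1818.
Deadweight loss is the triangle between the curves from Q_t to Q*: (1/2)(37.1818 - 16.4545)(114) = 1181.4545.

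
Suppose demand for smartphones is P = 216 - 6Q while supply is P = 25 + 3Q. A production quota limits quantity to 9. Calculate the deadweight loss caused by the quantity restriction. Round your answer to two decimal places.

672.22

Without the quota, 216 - 6Q = 25 + 3Q gives Q* = 21.2222.
At Q = 9 the demand price is 216 - 6(9) = 162 and the supply price is 25 + 3(9) = 52.
DWL = (1/2)(gap between curves at 9) x (Q* - 9) = (1/2)(110)(12.2222) = 672.2222.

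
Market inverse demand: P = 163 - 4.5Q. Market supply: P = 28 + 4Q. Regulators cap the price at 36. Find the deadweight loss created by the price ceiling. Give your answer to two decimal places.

819.06

Without the control, 163 - 4.5Q = 28 + 4Q so Q* = 15.8824 and P* = 91.5294.
At the ceiling price 36, quantity supplied is (36 - 28)/4 = 2; supply is the short side, so Q = 2 trades at P = 36.
The lost-trades triangle has base Q* - 2 = 13.8824 and height equal to the gap between the curves at Q = 2, which is 154 - 36 = 118. DWL = (1/2)(13.8824)(118) = 819.0588.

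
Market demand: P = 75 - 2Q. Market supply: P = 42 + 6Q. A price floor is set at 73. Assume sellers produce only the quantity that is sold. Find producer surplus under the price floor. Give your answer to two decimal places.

28.00

Free-market equilibrium: 75 - 2Q = 42 + 6Q gives Q* = 4.125, P* = 66.75.
At the floor price 73, quantity demanded is (75 - 73)/2 = 1; demand is the short side, so Q = 1 trades at P = 73.
The supply price at Q = 1 is 48. PS is the trapezoid between 73 and supply over [0, 1]: (1/2)[(73 - 42) + (73 - 48)](1) = 28.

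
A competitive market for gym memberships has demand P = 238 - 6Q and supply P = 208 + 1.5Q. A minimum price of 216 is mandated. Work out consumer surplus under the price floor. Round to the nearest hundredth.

Free-market equilibrium: 238 - 6Q = 208 + 1.5Q gives Q* = 4, P* = 214.
At P = 216, buyers demand (238 - 216)/6 = 3.6667 while sellers would supply more, so the quantity traded is 3.6667 at price 216.
CS is the triangle under demand above 216: (1/2)(3.6667)(238 - 216) = 40.3333.

40.33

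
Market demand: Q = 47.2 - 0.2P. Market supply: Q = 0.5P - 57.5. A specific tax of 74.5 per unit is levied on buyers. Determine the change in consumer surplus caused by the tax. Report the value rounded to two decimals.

-636.67

Rewriting demand in inverse form: P = 236 - 5Q.
Rewriting supply in inverse form: P = 115 + 2Q.
Without the tax, 236 - 5Q = 115 + 2Q so Q* = 17.2857 and P* = 149.5714.
A tax on buyers shifts demand down by 74.5: (236 - 74.5) - 5Q = 115 + 2Q, so Q_t = 6.6429. Buyers pay P_b = 202.7857; sellers receive P_s = P_b - 74.5 = 128.2857.
Consumers lose the trapezoid between P* and P_b out to Q_t plus the triangle from Q_t to Q*: change in CS = 110.3189 - 746.9898 = -636.6709.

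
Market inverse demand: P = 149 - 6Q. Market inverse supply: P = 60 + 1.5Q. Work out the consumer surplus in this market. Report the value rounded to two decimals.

Setting demand equal to supply, 89 = 7.5Q, so Q* = 11.8667 and P* = 77.8.
CS is the area between the demand curve and P* from 0 to Q*: (1/2)(11.8667)(71.2) = 422.4533.

422.45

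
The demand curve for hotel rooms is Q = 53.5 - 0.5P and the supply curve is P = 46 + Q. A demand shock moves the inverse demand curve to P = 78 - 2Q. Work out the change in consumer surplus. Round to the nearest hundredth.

Rewriting demand in inverse form: P = 107 - 2Q.
Initial equilibrium: Q_0 = 20.3333, P_0 = 66.3333; CS_0 = (1/2)(20.3333)(40.6667) = 413.4444, PS_0 = (1/2)(20.3333)(20.3333) = 206.7222.
New equilibrium: 78 - 2Q = 46 + Q gives Q_1 = 10.6667, P_1 = 56.6667; CS_1 = 113.7778, PS_1 = 56.8889.
Change in consumer surplus = 113.7778 - 413.4444 = -299.6667.

-299.67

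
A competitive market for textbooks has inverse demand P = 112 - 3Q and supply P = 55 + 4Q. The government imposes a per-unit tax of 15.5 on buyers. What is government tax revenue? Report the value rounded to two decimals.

91.89

Without the tax, 112 - 3Q = 55 + 4Q so Q* = 8.1429 and P* = 87.5714.
A tax on buyers shifts demand down by 15.5: (112 - 15.5) - 3Q = 55 + 4Q, so Q_t = 5.9286. Buyers pay P_b = 94.2143; sellers receive P_s = P_b - 15.5 = 78.7143.
Tax revenue = t x Q_t = 15.5 x 5.9286 = 91.8929.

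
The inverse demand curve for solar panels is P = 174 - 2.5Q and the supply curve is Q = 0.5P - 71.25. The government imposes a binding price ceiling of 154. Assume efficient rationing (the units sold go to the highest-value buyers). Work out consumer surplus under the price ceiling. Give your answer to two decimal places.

73.67

Rewriting supply in inverse form: P = 142.5 + 2Q.
Without the control, 174 - 2.5Q = 142.5 + 2Q so Q* = 7 and P* = 156.5.
At the ceiling price 154, quantity supplied is (154 - 142.5)/2 = 5.75; supply is the short side, so Q = 5.75 trades at P = 154.
The demand price at Q = 5.75 is 159.625. CS is the trapezoid between demand and 154 over [0, 5.75]: (1/2)[(174 - 154) + (159.625 - 154)](5.75) = 73.6719.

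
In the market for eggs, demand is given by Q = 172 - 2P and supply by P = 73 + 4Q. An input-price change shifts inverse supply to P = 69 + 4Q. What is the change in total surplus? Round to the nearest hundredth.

13.33

Rewriting demand in inverse form: P = 86 - 0.5Q.
Initial equilibrium: Q_0 = 2.8889, P_0 = 84.5556; CS_0 = (1/2)(2.8889)(1.4444) = 2.0864, PS_0 = (1/2)(2.8889)(11.5556) = 16.6914.
New equilibrium: 86 - 0.5Q = 69 + 4Q gives Q_1 = 3.7778, P_1 = 84.1111; CS_1 = 3.5679, PS_1 = 28.5432.
Change in total surplus = (3.5679 + 28.5432) - (2.0864 + 16.6914) = 13.3333.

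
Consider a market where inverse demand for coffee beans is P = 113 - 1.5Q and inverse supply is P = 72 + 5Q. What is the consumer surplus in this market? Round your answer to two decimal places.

Set 113 - 1.5Q = 72 + 5Q, which gives 41 = 6.5Q, so Q* = 6.3077 and P* = 113 - 1.5(6.3077) = 103.5385.
CS is the area between the demand curve and P* from 0 to Q*: (1/2)(6.3077)(9.4615) = 29.8402.

29.84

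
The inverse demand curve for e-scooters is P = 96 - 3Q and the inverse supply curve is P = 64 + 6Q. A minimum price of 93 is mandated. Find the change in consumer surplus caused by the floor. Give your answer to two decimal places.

-17.46

Free-market equilibrium: 96 - 3Q = 64 + 6Q gives Q* = 3.5556, P* = 85.3333.
At the floor price 93, quantity demanded is (96 - 93)/3 = 1; demand is the short side, so Q = 1 trades at P = 93.
CS goes from (1/2)(3.5556)(10.6667) = 18.963 to 1.5 (computed as (96 - 93)(1) - (1/2)(3)(1)^2), a change of -17.463.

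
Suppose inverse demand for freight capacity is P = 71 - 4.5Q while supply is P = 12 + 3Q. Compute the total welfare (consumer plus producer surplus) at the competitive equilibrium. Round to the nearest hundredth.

232.07

Equilibrium: 71 - 4.5Q = 12 + 3Q, so Q* = 7.8667 and P* = 35.6.
CS = (1/2)(7.8667)(35.4) = 139.24 and PS = (1/2)(7.8667)(23.6) = 92.8267, so total surplus = 232.0667.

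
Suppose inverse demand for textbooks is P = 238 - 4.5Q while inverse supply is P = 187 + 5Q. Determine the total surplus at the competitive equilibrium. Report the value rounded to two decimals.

136.89

Set 238 - 4.5Q = 187 + 5Q, which gives 51 = 9.5Q, so Q* = 5.3684 and P* = 238 - 4.5(5.3684) = 213.8421.
CS = (1/2)(5.3684)(24.1579) = 64.8449 and PS = (1/2)(5.3684)(26.8421) = 72.0499, so total surplus = 136.8947.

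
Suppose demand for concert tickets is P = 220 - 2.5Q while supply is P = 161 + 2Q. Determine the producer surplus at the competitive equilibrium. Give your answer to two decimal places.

171.90

Equilibrium: 220 - 2.5Q = 161 + 2Q, so Q* = 13.1111 and P* = 187.2222.
Producer surplus is the triangle above supply below P*: (1/2)(13.1111)(187.2222 - 161) = (1/2)(13.1111)(26.2222) = 171.9012.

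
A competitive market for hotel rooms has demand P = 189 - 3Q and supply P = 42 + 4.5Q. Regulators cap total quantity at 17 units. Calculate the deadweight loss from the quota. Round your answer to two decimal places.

Without the quota, 189 - 3Q = 42 + 4.5Q gives Q* = 19.6.
At Q = 17 the demand price is 189 - 3(17) = 138 and the supply price is 42 + 4.5(17) = 118.5.
Deadweight loss is the triangle between the curves from 17 to 19.6: (1/2)(138 - 118.5)(19.6 - 17) = 25.35.

25.35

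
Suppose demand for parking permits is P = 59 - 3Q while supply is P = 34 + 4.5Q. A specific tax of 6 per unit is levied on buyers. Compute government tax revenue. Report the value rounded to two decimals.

15.20

Without the tax, 59 - 3Q = 34 + 4.5Q so Q* = 3.3333 and P* = 49.
A tax on buyers shifts demand down by 6: (59 - 6) - 3Q = 34 + 4.5Q, so Q_t = 2.5333. Buyers pay P_b = 51.4; sellers receive P_s = P_b - 6 = 45.4.
Tax revenue = t x Q_t = 6 x 2.5333 = 15.2.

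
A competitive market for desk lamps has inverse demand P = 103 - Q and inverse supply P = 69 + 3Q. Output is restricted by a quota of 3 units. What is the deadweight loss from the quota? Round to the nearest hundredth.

60.50

Without the quota, 103 - Q = 69 + 3Q gives Q* = 8.5.
At Q = 3 the demand price is 103 - (3) = 100 and the supply price is 69 + 3(3) = 78.
Deadweight loss is the triangle between the curves from 3 to 8.5: (1/2)(100 - 78)(8.5 - 3) = 60.5.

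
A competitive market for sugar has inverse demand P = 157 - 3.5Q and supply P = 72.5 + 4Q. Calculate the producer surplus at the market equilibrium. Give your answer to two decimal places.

Setting demand equal to supply, 84.5 = 7.5Q, so Q* = 11.2667 and P* = 117.5667.
PS is the area between P* and the supply curve from 0 to Q*: (1/2)(11.2667)(45.0667) = 253.8756.

253.88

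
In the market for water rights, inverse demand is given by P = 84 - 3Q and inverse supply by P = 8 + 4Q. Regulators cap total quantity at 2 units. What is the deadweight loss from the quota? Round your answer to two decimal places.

Unrestricted equilibrium: Q* = (84 - 8)/(3 + 4) = 10.8571.
At Q = 2 the demand price is 84 - 3(2) = 78 and the supply price is 8 + 4(2) = 16.
Deadweight loss is the triangle between the curves from 2 to 10.8571: (1/2)(78 - 16)(10.8571 - 2) = 274.5714.

274.57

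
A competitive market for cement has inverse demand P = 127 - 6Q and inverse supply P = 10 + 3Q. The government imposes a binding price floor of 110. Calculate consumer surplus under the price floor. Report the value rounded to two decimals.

24.08

Without the control, 127 - 6Q = 10 + 3Q so Q* = 13 and P* = 49.
At the floor price 110, quantity demanded is (127 - 110)/6 = 2.8333; demand is the short side, so Q = 2.8333 trades at P = 110.
CS is the triangle under demand above 110: (1/2)(2.8333)(127 - 110) = 24.0833.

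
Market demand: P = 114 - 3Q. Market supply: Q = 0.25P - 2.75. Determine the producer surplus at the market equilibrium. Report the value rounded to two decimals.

Rewriting supply in inverse form: P = 11 + 4Q.
Setting demand equal to supply, 103 = 7Q, so Q* = 14.7143 and P* = 69.8571.
The supply curve's price intercept is 11, so PS = (1/2)(Q*)(P* - 11) = (1/2)(14.7143)(58.8571) = 433.0204.

433.02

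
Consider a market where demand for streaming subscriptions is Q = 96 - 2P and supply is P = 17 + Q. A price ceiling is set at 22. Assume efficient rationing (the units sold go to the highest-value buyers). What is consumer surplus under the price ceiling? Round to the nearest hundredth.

Rewriting demand in inverse form: P = 48 - 0.5Q.
Free-market equilibrium: 48 - 0.5Q = 17 + Q gives Q* = 20.6667, P* = 37.6667.
At the ceiling price 22, quantity supplied is (22 - 17)/1 = 5; supply is the short side, so Q = 5 trades at P = 22.
The demand price at Q = 5 is 45.5. CS is the trapezoid between demand and 22 over [0, 5]: (1/2)[(48 - 22) + (45.5 - 22)](5) = 123.75.

123.75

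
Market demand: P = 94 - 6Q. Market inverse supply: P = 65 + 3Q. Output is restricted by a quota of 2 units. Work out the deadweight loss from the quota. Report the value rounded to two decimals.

6.72

Without the quota, 94 - 6Q = 65 + 3Q gives Q* = 3.2222.
At Q = 2 the demand price is 94 - 6(2) = 82 and the supply price is 65 + 3(2) = 71.
Deadweight loss is the triangle between the curves from 2 to 3.2222: (1/2)(82 - 71)(3.2222 - 2) = 6.7222.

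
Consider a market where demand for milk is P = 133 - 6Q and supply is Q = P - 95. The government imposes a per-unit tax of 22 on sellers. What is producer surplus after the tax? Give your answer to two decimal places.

2.61

Rewriting supply in inverse form: P = 95 + Q.
Without the tax, 133 - 6Q = 95 + Q so Q* = 5.4286 and P* = 100.4286.
With the tax, sellers need 22 more per unit: 133 - 6Q = 95 + Q + 22, so Q_t = 2.2857. Buyers pay P_b = 119.2857; sellers receive P_s = P_b - 22 = 97.2857.
PS = (1/2)(Q_t)(P_s - 95) = (1/2)(2.2857)(2.2857) = 2.6122.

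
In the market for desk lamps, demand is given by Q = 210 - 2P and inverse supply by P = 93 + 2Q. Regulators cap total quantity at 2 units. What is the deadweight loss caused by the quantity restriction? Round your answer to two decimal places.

9.80

Rewriting demand in inverse form: P = 105 - 0.5Q.
Without the quota, 105 - 0.5Q = 93 + 2Q gives Q* = 4.8.
At Q = 2 the demand price is 105 - 0.5(2) = 104 and the supply price is 93 + 2(2) = 97.
DWL = (1/2)(gap between curves at 2) x (Q* - 2) = (1/2)(7)(2.8) = 9.8.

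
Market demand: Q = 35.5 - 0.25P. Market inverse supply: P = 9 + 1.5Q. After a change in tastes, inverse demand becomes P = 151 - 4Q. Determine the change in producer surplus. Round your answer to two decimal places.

61.36

Rewriting demand in inverse form: P = 142 - 4Q.
Initial equilibrium: Q_0 = 24.1818, P_0 = 45.2727; CS_0 = (1/2)(24.1818)(96.7273) = 1169.5207, PS_0 = (1/2)(24.1818)(36.2727) = 438.5702.
New equilibrium: 151 - 4Q = 9 + 1.5Q gives Q_1 = 25.8182, P_1 = 47.7273; CS_1 = 1333.157, PS_1 = 499.9339.
Change in producer surplus = 499.9339 - 438.5702 = 61.3636.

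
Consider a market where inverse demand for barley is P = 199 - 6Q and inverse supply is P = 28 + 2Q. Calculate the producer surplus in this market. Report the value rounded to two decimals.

Setting demand equal to supply, 171 = 8Q, so Q* = 21.375 and P* = 70.75.
PS is the area between P* and the supply curve from 0 to Q*: (1/2)(21.375)(42.75) = 456.8906.

456.89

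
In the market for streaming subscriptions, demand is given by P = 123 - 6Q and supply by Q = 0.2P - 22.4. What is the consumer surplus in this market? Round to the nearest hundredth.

Rewriting supply in inverse form: P = 112 + 5Q.
Setting demand equal to supply, 11 = 11Q, so Q* = 1 and P* = 117.
The demand choke price is 123, so CS = (1/2)(Q*)(123 - P*) = (1/2)(1)(6) = 3.

3.00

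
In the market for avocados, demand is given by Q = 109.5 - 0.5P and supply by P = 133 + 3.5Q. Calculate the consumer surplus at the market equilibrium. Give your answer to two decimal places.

Rewriting demand in inverse form: P = 219 - 2Q.
Setting demand equal to supply, 86 = 5.5Q, so Q* = 15.6364 and P* = 187.7273.
The demand choke price is 219, so CS = (1/2)(Q*)(219 - P*) = (1/2)(15.6364)(31.2727) = 244.4959.

244.50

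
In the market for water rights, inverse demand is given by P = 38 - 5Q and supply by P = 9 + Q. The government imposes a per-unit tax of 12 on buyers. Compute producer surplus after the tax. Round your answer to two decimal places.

Without the tax, 38 - 5Q = 9 + Q so Q* = 4.8333 and P* = 13.8333.
A tax on buyers shifts demand down by 12: (38 - 12) - 5Q = 9 + Q, so Q_t = 2.8333. Buyers pay P_b = 23.8333; sellers receive P_s = P_b - 12 = 11.8333.
PS = (1/2)(Q_t)(P_s - 9) = (1/2)(2.8333)(2.8333) = 4.0139.

4.01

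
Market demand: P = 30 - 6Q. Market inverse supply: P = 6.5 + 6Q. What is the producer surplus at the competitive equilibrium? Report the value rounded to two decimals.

Setting demand equal to supply, 23.5 = 12Q, so Q* = 1.9583 and P* = 18.25.
The supply curve's price intercept is 6.5, so PS = (1/2)(Q*)(P* - 6.5) = (1/2)(1.9583)(11.75) = 11.5052.

11.51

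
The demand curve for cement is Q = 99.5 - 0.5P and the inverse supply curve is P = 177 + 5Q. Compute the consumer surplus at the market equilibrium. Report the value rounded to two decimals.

Rewriting demand in inverse form: P = 199 - 2Q.
Setting demand equal to supply, 22 = 7Q, so Q* = 3.1429 and P* = 192.7143.
Consumer surplus is the triangle under demand above P*: (1/2)(3.1429)(199 - 192.7143) = (1/2)(3.1429)(6.2857) = 9.8776.

9.88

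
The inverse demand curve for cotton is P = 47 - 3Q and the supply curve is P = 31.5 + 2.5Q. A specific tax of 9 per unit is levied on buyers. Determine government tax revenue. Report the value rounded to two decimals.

10.64

Without the tax, 47 - 3Q = 31.5 + 2.5Q so Q* = 2.8182 and P* = 38.5455.
A tax on buyers shifts demand down by 9: (47 - 9) - 3Q = 31.5 + 2.5Q, so Q_t = 1.1818. Buyers pay P_b = 43.4545; sellers receive P_s = P_b - 9 = 34.4545.
Revenue is the tax times quantity traded: 9 x 1.1818 = 10.6364.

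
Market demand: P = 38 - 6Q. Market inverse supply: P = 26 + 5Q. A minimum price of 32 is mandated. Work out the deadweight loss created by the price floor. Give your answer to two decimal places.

Free-market equilibrium: 38 - 6Q = 26 + 5Q gives Q* = 1.0909, P* = 31.4545.
At P = 32, buyers demand (38 - 32)/6 = 1 while sellers would supply more, so the quantity traded is 1 at price 32.
The lost-trades triangle has base Q* - 1 = 0.0909 and height equal to the gap between the curves at Q = 1, which is 32 - 31 = 1. DWL = (1/2)(0.0909)(1) = 0.0455.

0.05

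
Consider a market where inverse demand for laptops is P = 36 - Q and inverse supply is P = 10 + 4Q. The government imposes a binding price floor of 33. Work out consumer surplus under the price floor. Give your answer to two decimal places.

Free-market equilibrium: 36 - Q = 10 + 4Q gives Q* = 5.2, P* = 30.8.
At the floor price 33, quantity demanded is (36 - 33)/1 = 3; demand is the short side, so Q = 3 trades at P = 33.
CS is the triangle under demand above 33: (1/2)(3)(36 - 33) = 4.5.

4.50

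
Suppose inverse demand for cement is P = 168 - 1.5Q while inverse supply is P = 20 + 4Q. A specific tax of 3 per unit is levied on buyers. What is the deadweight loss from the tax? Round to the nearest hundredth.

Without the tax, 168 - 1.5Q = 20 + 4Q so Q* = 26.9091 and P* = 127.6364.
A tax on buyers shifts demand down by 3: (168 - 3) - 1.5Q = 20 + 4Q, so Q_t = 26.3636. Buyers pay P_b = 128.4545; sellers receive P_s = P_b - 3 = 125.4545.
Deadweight loss is the triangle between the curves from Q_t to Q*: (1/2)(26.9091 - 26.3636)(3) = 0.8182.

0.82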